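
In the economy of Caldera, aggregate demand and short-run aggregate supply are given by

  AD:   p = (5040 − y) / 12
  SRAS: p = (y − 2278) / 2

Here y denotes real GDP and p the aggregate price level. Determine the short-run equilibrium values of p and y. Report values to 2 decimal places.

Rearrange AD to y = 5040 − 12p.
Rearrange SRAS to y = 2278 + 2p.
Set AD = SRAS: 5040 − 12p = 2278 + 2p, so 2762 = 14p and p = 197.29.
Substituting into AD, y = 5040 − 12p = 2672.57.

p = 197.29, y = 2672.57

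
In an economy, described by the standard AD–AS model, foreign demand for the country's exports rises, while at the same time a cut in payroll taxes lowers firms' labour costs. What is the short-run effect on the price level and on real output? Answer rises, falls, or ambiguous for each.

The first event is a positive demand shock: AD shifts right, which by itself pushes P up and Y up.
The second is a favourable supply shock: SRAS shifts right, which by itself pushes P down and Y up.
The two shocks push P in opposite directions, so the effect on P is ambiguous. Both shocks push Y up, so Y rises.

Price level: ambiguous; output: rises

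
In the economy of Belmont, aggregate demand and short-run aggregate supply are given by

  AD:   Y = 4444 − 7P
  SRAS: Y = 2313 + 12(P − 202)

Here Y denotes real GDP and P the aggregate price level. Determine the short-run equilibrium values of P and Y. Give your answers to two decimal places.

P = 239.74, Y = 2765.84

Write SRAS as Y = 2313 + 12P − 2424 = 12P − 111.
Set AD = SRAS: 4444 − 7P = 12P − 111, so 4555 = 19P and P = 239.74.
Substituting into AD, Y = 4444 − 7P = 2765.84.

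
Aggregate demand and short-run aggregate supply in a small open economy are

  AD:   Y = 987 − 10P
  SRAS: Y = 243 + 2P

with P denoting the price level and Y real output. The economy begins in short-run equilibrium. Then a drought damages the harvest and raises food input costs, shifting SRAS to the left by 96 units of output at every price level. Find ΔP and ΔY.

This is a negative supply shock: SRAS shifts left.
New SRAS: Y = 147 + 2P.
Set AD = SRAS: 987 − 10P = 147 + 2P, so 840 = 12P and P = 70.
Y = 987 − 10·70 = 287.
Initially P = 62, Y = 367, so ΔP = +8 and ΔY = -80.

ΔP = +8, ΔY = -80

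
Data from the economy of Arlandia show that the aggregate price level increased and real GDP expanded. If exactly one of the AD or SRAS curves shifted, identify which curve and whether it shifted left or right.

P rose and Y rose. An AD shift moves P and Y in the same direction; an SRAS shift moves them in opposite directions.
Here P and Y moved in the same direction, so the AD curve shifted.
Since Y rose, AD shifted right.

AD shifted right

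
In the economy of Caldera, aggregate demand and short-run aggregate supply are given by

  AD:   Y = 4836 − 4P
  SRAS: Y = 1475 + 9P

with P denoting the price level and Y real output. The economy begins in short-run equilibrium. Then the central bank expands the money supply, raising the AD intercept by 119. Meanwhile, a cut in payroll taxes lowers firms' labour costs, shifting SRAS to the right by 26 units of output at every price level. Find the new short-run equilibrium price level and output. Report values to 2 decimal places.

P = 265.69, Y = 3892.23

After both shocks: AD is Y = 4955 − 4P and SRAS is Y = 1501 + 9P.
Setting them equal: 3454 = 13P, so P = 265.69.
Substituting into AD, Y = 3892.23.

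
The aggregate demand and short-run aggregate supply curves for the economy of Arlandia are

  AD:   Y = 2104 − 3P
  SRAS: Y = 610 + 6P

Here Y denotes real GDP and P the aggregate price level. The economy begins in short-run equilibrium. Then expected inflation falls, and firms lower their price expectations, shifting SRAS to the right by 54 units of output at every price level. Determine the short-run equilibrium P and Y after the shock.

This is a positive supply shock: SRAS shifts right.
New SRAS: Y = 664 + 6P.
Set AD = SRAS: 2104 − 3P = 664 + 6P, so 1440 = 9P and P = 160.
Y = 2104 − 3·160 = 1624.

P = 160, Y = 1624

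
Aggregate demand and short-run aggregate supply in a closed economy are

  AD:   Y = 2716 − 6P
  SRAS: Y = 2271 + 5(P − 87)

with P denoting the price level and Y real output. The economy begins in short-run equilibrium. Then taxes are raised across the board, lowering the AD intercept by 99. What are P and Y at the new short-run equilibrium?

This is a negative demand shock: AD shifts left.
New AD: Y = 2617 − 6P.
SRAS can be written Y = 1836 + 5P.
Set AD = SRAS: 2617 − 6P = 1836 + 5P, so 781 = 11P and P = 71.
Y = 2617 − 6·71 = 2191.

P = 71, Y = 2191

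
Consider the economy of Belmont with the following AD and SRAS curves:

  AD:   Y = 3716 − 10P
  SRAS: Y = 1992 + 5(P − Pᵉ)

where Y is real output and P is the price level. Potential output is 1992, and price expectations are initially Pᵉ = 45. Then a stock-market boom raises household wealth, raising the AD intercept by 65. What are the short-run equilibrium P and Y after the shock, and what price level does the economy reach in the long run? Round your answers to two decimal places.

AD shifts right: new AD is Y = 3781 − 10P. With Pᵉ = 45, SRAS is Y = 1767 + 5P.
Short run: 3781 − 10P = 1767 + 5P gives 2014 = 15P, so P = 134.27 and Y = 3781 − 10P = 2438.33.
Y = 2438.33 is above potential 1992; expectations adjust and SRAS shifts left until Y = 1992.
Long run: on the new AD curve, 1992 = 3781 − 10P gives P = 178.90.

Short run: P = 134.27, Y = 2438.33. Long run: P = 178.90.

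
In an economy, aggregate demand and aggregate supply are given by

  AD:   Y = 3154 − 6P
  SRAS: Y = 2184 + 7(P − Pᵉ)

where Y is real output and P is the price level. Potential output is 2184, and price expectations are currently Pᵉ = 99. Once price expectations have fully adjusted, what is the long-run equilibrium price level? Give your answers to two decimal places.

Long-run P = 161.67

Short run: with Pᵉ = 99, SRAS is Y = 1491 + 7P. Setting AD = SRAS gives 1663 = 13P, so P = 127.92 and Y = 3154 − 6P = 2386.46.
Output 2386.46 is above potential 2184, so over time expected prices rise and SRAS shifts left until Y returns to 2184.
Long run: Y = 2184 on the AD curve gives 2184 = 3154 − 6P, so P = 161.67.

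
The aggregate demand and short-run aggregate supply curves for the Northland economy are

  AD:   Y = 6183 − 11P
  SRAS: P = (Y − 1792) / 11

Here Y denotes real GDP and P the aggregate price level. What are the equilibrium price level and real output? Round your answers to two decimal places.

P = 199.59, Y = 3987.50

Rearrange SRAS to Y = 1792 + 11P.
Set AD = SRAS: 6183 − 11P = 1792 + 11P, so 4391 = 22P and P = 199.59.
Substituting into AD, Y = 6183 − 11P = 3987.50.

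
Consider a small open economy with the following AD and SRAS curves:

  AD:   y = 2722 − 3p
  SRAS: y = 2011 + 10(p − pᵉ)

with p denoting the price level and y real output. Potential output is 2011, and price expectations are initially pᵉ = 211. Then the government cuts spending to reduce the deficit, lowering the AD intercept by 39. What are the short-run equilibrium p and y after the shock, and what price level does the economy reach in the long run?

Short run: p = 214, y = 2041. Long run: p = 224.

AD shifts left: new AD is y = 2683 − 3p. With pᵉ = 211, SRAS is y = 10p − 99.
Short run: 2683 − 3p = 10p − 99 gives 2782 = 13p, so p = 214 and y = 2683 − 3·214 = 2041.
y = 2041 is above potential 2011; expectations adjust and SRAS shifts left until y = 2011.
Long run: on the new AD curve, 2011 = 2683 − 3p gives p = 224.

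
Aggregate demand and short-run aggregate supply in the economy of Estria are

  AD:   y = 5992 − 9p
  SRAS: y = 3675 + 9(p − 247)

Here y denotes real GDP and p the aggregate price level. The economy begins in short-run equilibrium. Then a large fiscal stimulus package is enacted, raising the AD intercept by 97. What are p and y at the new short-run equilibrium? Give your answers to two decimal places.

This is a positive demand shock: AD shifts right.
New AD: y = 6089 − 9p.
SRAS can be written y = 1452 + 9p.
Set AD = SRAS: 6089 − 9p = 1452 + 9p, so 4637 = 18p and p = 257.61.
Substituting into AD, y = 3770.50.

p = 257.61, y = 3770.50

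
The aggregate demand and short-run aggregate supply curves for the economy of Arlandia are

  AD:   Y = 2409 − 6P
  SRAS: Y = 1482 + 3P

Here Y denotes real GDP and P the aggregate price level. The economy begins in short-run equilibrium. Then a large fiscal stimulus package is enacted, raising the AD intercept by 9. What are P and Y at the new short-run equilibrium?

P = 104, Y = 1794

This is a positive demand shock: AD shifts right.
New AD: Y = 2418 − 6P.
Set AD = SRAS: 2418 − 6P = 1482 + 3P, so 936 = 9P and P = 104.
Y = 2418 − 6·104 = 1794.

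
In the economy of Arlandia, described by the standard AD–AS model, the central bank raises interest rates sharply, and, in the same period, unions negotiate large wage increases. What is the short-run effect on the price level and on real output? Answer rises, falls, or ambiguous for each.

Price level: ambiguous; output: falls

The first event is a negative demand shock: AD shifts left, which by itself pushes P down and Y down.
The second is an adverse supply shock: SRAS shifts left, which by itself pushes P up and Y down.
The two shocks push P in opposite directions, so the effect on P is ambiguous. Both shocks push Y down, so Y falls.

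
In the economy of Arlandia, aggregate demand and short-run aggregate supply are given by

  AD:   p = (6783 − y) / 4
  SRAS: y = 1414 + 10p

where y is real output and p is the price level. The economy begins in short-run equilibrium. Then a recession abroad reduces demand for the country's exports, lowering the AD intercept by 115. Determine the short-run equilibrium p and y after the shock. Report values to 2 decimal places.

This is a negative demand shock: AD shifts left.
New AD: y = 6668 − 4p.
Set AD = SRAS: 6668 − 4p = 1414 + 10p, so 5254 = 14p and p = 375.29.
Substituting into AD, y = 5166.86.

p = 375.29, y = 5166.86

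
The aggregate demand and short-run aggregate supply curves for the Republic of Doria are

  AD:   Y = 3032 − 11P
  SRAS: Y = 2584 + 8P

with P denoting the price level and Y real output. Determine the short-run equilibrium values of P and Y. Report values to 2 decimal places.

Set AD = SRAS: 3032 − 11P = 2584 + 8P, so 448 = 19P and P = 23.58.
Substituting into AD, Y = 3032 − 11P = 2772.63.

P = 23.58, Y = 2772.63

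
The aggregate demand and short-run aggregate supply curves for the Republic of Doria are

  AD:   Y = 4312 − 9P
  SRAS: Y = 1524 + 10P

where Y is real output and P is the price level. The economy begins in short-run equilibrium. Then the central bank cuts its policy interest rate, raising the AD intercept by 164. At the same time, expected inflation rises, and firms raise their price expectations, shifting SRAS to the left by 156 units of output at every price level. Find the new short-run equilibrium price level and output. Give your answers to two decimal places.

After both shocks: AD is Y = 4476 − 9P and SRAS is Y = 1368 + 10P.
Setting them equal: 3108 = 19P, so P = 163.58.
Substituting into AD, Y = 3003.79.

P = 163.58, Y = 3003.79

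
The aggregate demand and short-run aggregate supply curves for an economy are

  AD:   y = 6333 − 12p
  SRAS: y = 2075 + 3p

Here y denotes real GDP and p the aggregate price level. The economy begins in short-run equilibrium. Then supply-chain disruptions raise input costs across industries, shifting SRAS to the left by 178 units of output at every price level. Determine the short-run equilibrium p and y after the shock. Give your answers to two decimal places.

This is a negative supply shock: SRAS shifts left.
New SRAS: y = 1897 + 3p.
Set AD = SRAS: 6333 − 12p = 1897 + 3p, so 4436 = 15p and p = 295.73.
Substituting into AD, y = 2784.20.

p = 295.73, y = 2784.20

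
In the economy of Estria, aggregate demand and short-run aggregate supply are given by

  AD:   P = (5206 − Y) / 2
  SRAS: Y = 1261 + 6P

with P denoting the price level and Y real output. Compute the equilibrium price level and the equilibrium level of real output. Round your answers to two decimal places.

P = 493.13, Y = 4219.75

Rearrange AD to Y = 5206 − 2P.
Set AD = SRAS: 5206 − 2P = 1261 + 6P, so 3945 = 8P and P = 493.13.
Substituting into AD, Y = 5206 − 2P = 4219.75.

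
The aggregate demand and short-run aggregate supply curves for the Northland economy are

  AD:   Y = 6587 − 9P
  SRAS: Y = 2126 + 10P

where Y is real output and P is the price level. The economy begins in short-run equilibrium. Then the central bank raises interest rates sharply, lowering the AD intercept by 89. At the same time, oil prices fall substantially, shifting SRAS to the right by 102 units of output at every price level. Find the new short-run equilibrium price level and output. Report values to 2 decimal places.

After both shocks: AD is Y = 6498 − 9P and SRAS is Y = 2228 + 10P.
Setting them equal: 4270 = 19P, so P = 224.74.
Substituting into AD, Y = 4475.37.

P = 224.74, Y = 4475.37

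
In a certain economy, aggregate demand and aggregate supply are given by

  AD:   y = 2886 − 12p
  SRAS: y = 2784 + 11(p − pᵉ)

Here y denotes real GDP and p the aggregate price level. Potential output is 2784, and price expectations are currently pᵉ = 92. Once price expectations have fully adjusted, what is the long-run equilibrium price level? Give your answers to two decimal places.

Short run: with pᵉ = 92, SRAS is y = 1772 + 11p. Setting AD = SRAS gives 1114 = 23p, so p = 48.43 and y = 2886 − 12p = 2304.78.
Output 2304.78 is below potential 2784, so over time expected prices fall and SRAS shifts right until y returns to 2784.
Long run: y = 2784 on the AD curve gives 2784 = 2886 − 12p, so p = 8.50.

Long-run p = 8.50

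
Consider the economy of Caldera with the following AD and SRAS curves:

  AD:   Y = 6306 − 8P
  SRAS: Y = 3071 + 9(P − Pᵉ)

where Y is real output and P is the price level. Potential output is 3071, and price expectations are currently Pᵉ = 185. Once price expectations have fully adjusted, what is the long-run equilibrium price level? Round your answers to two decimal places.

Short run: with Pᵉ = 185, SRAS is Y = 1406 + 9P. Setting AD = SRAS gives 4900 = 17P, so P = 288.24 and Y = 6306 − 8P = 4000.12.
Output 4000.12 is above potential 3071, so over time expected prices rise and SRAS shifts left until Y returns to 3071.
Long run: Y = 3071 on the AD curve gives 3071 = 6306 − 8P, so P = 404.38.

Long-run P = 404.38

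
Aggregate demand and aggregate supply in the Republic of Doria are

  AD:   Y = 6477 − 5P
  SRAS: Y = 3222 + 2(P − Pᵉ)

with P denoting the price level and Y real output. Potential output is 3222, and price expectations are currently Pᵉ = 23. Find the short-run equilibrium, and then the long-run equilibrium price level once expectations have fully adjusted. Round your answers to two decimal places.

Short run: with Pᵉ = 23, SRAS is Y = 3176 + 2P. Setting AD = SRAS gives 3301 = 7P, so P = 471.57 and Y = 6477 − 5P = 4119.14.
Output 4119.14 is above potential 3222, so over time expected prices rise and SRAS shifts left until Y returns to 3222.
Long run: Y = 3222 on the AD curve gives 3222 = 6477 − 5P, so P = 651.00.

Short run: P = 471.57, Y = 4119.14. Long run: P = 651.00.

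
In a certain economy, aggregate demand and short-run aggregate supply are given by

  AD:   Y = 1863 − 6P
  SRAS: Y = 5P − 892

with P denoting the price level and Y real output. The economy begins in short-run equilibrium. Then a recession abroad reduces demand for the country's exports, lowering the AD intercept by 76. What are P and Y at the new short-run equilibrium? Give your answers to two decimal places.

This is a negative demand shock: AD shifts left.
New AD: Y = 1787 − 6P.
Set AD = SRAS: 1787 − 6P = 5P − 892, so 2679 = 11P and P = 243.55.
Substituting into AD, Y = 325.73.

P = 243.55, Y = 325.73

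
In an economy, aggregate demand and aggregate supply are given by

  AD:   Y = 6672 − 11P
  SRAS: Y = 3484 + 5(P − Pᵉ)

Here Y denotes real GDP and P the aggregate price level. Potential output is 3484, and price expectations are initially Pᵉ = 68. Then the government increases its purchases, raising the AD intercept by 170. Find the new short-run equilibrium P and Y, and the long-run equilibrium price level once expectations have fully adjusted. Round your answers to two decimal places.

AD shifts right: new AD is Y = 6842 − 11P. With Pᵉ = 68, SRAS is Y = 3144 + 5P.
Short run: 6842 − 11P = 3144 + 5P gives 3698 = 16P, so P = 231.13 and Y = 6842 − 11P = 4299.63.
Y = 4299.63 is above potential 3484; expectations adjust and SRAS shifts left until Y = 3484.
Long run: on the new AD curve, 3484 = 6842 − 11P gives P = 305.27.

Short run: P = 231.13, Y = 4299.63. Long run: P = 305.27.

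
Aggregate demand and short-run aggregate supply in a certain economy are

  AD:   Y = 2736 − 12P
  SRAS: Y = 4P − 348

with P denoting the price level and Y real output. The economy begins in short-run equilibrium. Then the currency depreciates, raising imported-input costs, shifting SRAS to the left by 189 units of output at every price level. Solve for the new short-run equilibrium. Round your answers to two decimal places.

This is a negative supply shock: SRAS shifts left.
New SRAS: Y = 4P − 537.
Set AD = SRAS: 2736 − 12P = 4P − 537, so 3273 = 16P and P = 204.56.
Substituting into AD, Y = 281.25.

P = 204.56, Y = 281.25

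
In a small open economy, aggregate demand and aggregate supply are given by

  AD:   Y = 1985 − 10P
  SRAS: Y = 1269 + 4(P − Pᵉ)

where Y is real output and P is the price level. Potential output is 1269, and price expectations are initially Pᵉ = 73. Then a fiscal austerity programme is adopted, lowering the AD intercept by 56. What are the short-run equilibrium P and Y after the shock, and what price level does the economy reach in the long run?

Short run: P = 68, Y = 1249. Long run: P = 66.

AD shifts left: new AD is Y = 1929 − 10P. With Pᵉ = 73, SRAS is Y = 977 + 4P.
Short run: 1929 − 10P = 977 + 4P gives 952 = 14P, so P = 68 and Y = 1929 − 10·68 = 1249.
Y = 1249 is below potential 1269; expectations adjust and SRAS shifts right until Y = 1269.
Long run: on the new AD curve, 1269 = 1929 − 10P gives P = 66.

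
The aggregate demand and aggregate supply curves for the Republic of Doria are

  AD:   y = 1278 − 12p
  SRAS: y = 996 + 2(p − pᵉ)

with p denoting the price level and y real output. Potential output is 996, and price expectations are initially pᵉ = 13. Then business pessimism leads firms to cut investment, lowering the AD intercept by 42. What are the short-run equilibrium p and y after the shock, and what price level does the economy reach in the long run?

AD shifts left: new AD is y = 1236 − 12p. With pᵉ = 13, SRAS is y = 970 + 2p.
Short run: 1236 − 12p = 970 + 2p gives 266 = 14p, so p = 19 and y = 1236 − 12·19 = 1008.
y = 1008 is above potential 996; expectations adjust and SRAS shifts left until y = 996.
Long run: on the new AD curve, 996 = 1236 − 12p gives p = 20.

Short run: p = 19, y = 1008. Long run: p = 20.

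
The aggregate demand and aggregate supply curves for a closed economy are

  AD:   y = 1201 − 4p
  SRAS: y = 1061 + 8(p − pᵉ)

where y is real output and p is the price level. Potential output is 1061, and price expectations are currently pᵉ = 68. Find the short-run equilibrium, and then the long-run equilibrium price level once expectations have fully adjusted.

Short run: p = 57, y = 973. Long run: p = 35.

Short run: with pᵉ = 68, SRAS is y = 517 + 8p. Setting AD = SRAS gives 684 = 12p, so p = 57 and y = 1201 − 4·57 = 973.
Output 973 is below potential 1061, so over time expected prices fall and SRAS shifts right until y returns to 1061.
Long run: y = 1061 on the AD curve gives 1061 = 1201 − 4p, so p = 35.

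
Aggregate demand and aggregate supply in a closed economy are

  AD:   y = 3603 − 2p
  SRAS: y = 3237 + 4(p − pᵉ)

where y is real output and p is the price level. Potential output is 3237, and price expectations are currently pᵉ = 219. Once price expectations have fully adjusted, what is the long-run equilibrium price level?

Long-run p = 183

Short run: with pᵉ = 219, SRAS is y = 2361 + 4p. Setting AD = SRAS gives 1242 = 6p, so p = 207 and y = 3603 − 2·207 = 3189.
Output 3189 is below potential 3237, so over time expected prices fall and SRAS shifts right until y returns to 3237.
Long run: y = 3237 on the AD curve gives 3237 = 3603 − 2p, so p = 183.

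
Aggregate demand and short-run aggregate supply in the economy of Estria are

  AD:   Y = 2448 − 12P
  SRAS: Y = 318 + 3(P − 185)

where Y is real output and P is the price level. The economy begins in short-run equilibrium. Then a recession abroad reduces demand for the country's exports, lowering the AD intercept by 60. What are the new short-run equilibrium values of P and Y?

P = 175, Y = 288

This is a negative demand shock: AD shifts left.
New AD: Y = 2388 − 12P.
SRAS can be written Y = 3P − 237.
Set AD = SRAS: 2388 − 12P = 3P − 237, so 2625 = 15P and P = 175.
Y = 2388 − 12·175 = 288.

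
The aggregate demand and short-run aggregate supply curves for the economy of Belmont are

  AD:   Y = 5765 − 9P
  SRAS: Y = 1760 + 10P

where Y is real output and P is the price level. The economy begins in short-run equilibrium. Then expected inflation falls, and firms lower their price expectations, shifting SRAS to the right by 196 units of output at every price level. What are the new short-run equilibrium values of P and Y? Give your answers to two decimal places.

This is a positive supply shock: SRAS shifts right.
New SRAS: Y = 1956 + 10P.
Set AD = SRAS: 5765 − 9P = 1956 + 10P, so 3809 = 19P and P = 200.47.
Substituting into AD, Y = 3960.74.

P = 200.47, Y = 3960.74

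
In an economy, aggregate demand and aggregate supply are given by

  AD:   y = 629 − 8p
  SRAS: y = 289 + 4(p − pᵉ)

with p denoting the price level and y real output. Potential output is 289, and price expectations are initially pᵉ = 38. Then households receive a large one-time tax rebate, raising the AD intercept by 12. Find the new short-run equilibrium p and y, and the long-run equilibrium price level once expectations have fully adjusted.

AD shifts right: new AD is y = 641 − 8p. With pᵉ = 38, SRAS is y = 137 + 4p.
Short run: 641 − 8p = 137 + 4p gives 504 = 12p, so p = 42 and y = 641 − 8·42 = 305.
y = 305 is above potential 289; expectations adjust and SRAS shifts left until y = 289.
Long run: on the new AD curve, 289 = 641 − 8p gives p = 44.

Short run: p = 42, y = 305. Long run: p = 44.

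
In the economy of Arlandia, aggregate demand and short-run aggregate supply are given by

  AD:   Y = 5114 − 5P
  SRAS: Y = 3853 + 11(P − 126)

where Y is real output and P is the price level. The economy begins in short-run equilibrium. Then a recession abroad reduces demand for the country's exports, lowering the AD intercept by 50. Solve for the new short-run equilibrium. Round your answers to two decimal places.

P = 162.31, Y = 4252.44

This is a negative demand shock: AD shifts left.
New AD: Y = 5064 − 5P.
SRAS can be written Y = 2467 + 11P.
Set AD = SRAS: 5064 − 5P = 2467 + 11P, so 2597 = 16P and P = 162.31.
Substituting into AD, Y = 4252.44.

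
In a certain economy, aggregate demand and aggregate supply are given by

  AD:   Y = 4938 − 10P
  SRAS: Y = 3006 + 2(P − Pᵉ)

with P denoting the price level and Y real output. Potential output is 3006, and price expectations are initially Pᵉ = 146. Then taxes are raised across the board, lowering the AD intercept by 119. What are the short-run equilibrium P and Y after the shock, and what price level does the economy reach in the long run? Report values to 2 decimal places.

Short run: P = 175.42, Y = 3064.83. Long run: P = 181.30.

AD shifts left: new AD is Y = 4819 − 10P. With Pᵉ = 146, SRAS is Y = 2714 + 2P.
Short run: 4819 − 10P = 2714 + 2P gives 2105 = 12P, so P = 175.42 and Y = 4819 − 10P = 3064.83.
Y = 3064.83 is above potential 3006; expectations adjust and SRAS shifts left until Y = 3006.
Long run: on the new AD curve, 3006 = 4819 − 10P gives P = 181.30.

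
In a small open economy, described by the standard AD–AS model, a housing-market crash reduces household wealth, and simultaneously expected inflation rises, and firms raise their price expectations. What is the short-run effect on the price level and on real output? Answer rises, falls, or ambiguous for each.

Price level: ambiguous; output: falls

The first event is a negative demand shock: AD shifts left, which by itself pushes P down and Y down.
The second is an adverse supply shock: SRAS shifts left, which by itself pushes P up and Y down.
The two shocks push P in opposite directions, so the effect on P is ambiguous. Both shocks push Y down, so Y falls.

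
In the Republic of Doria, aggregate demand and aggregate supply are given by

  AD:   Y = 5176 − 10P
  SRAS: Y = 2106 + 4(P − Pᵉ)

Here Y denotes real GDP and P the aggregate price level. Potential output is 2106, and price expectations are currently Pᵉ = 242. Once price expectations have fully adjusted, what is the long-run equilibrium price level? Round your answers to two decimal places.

Long-run P = 307.00

Short run: with Pᵉ = 242, SRAS is Y = 1138 + 4P. Setting AD = SRAS gives 4038 = 14P, so P = 288.43 and Y = 5176 − 10P = 2291.71.
Output 2291.71 is above potential 2106, so over time expected prices rise and SRAS shifts left until Y returns to 2106.
Long run: Y = 2106 on the AD curve gives 2106 = 5176 − 10P, so P = 307.00.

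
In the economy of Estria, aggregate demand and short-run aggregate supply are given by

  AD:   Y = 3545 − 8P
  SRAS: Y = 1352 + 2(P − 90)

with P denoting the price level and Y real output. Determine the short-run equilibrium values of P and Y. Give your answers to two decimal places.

Write SRAS as Y = 1352 + 2P − 180 = 1172 + 2P.
Set AD = SRAS: 3545 − 8P = 1172 + 2P, so 2373 = 10P and P = 237.30.
Substituting into AD, Y = 3545 − 8P = 1646.60.

P = 237.30, Y = 1646.60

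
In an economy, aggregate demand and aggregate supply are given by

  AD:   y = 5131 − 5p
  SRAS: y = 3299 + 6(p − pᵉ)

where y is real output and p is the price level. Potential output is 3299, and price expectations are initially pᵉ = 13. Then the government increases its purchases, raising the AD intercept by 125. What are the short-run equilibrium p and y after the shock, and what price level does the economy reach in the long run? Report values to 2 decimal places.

Short run: p = 185.00, y = 4331.00. Long run: p = 391.40.

AD shifts right: new AD is y = 5256 − 5p. With pᵉ = 13, SRAS is y = 3221 + 6p.
Short run: 5256 − 5p = 3221 + 6p gives 2035 = 11p, so p = 185.00 and y = 5256 − 5p = 4331.00.
y = 4331.00 is above potential 3299; expectations adjust and SRAS shifts left until y = 3299.
Long run: on the new AD curve, 3299 = 5256 − 5p gives p = 391.40.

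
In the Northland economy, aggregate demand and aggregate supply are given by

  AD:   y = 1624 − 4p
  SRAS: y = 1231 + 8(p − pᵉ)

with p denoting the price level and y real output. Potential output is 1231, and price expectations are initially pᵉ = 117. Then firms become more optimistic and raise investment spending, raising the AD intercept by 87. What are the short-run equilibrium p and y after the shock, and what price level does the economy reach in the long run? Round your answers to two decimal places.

AD shifts right: new AD is y = 1711 − 4p. With pᵉ = 117, SRAS is y = 295 + 8p.
Short run: 1711 − 4p = 295 + 8p gives 1416 = 12p, so p = 118.00 and y = 1711 − 4p = 1239.00.
y = 1239.00 is above potential 1231; expectations adjust and SRAS shifts left until y = 1231.
Long run: on the new AD curve, 1231 = 1711 − 4p gives p = 120.00.

Short run: p = 118.00, y = 1239.00. Long run: p = 120.00.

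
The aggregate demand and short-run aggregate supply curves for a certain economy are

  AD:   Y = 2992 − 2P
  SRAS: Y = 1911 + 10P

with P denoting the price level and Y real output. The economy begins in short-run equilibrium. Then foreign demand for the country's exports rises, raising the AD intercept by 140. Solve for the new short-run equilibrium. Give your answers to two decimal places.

P = 101.75, Y = 2928.50

This is a positive demand shock: AD shifts right.
New AD: Y = 3132 − 2P.
Set AD = SRAS: 3132 − 2P = 1911 + 10P, so 1221 = 12P and P = 101.75.
Substituting into AD, Y = 2928.50.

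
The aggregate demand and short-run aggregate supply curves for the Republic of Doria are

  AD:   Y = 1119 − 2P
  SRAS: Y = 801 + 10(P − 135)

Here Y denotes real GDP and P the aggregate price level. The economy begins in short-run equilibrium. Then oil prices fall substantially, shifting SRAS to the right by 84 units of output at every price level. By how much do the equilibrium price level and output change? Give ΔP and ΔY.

This is a positive supply shock: SRAS shifts right.
New SRAS: Y = 10P − 465.
Set AD = SRAS: 1119 − 2P = 10P − 465, so 1584 = 12P and P = 132.
Y = 1119 − 2·132 = 855.
Initially P = 139, Y = 841, so ΔP = -7 and ΔY = +14.

ΔP = -7, ΔY = +14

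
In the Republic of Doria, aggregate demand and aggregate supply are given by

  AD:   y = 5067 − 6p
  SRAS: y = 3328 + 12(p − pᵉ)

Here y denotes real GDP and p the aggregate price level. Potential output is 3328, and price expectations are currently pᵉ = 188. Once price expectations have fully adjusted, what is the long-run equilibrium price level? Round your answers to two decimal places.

Long-run p = 289.83

Short run: with pᵉ = 188, SRAS is y = 1072 + 12p. Setting AD = SRAS gives 3995 = 18p, so p = 221.94 and y = 5067 − 6p = 3735.33.
Output 3735.33 is above potential 3328, so over time expected prices rise and SRAS shifts left until y returns to 3328.
Long run: y = 3328 on the AD curve gives 3328 = 5067 − 6p, so p = 289.83.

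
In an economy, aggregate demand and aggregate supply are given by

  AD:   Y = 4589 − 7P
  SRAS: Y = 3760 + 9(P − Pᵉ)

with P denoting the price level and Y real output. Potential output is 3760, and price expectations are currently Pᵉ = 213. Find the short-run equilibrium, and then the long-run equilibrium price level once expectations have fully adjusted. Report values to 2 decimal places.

Short run: P = 171.63, Y = 3387.63. Long run: P = 118.43.

Short run: with Pᵉ = 213, SRAS is Y = 1843 + 9P. Setting AD = SRAS gives 2746 = 16P, so P = 171.63 and Y = 4589 − 7P = 3387.63.
Output 3387.63 is below potential 3760, so over time expected prices fall and SRAS shifts right until Y returns to 3760.
Long run: Y = 3760 on the AD curve gives 3760 = 4589 − 7P, so P = 118.43.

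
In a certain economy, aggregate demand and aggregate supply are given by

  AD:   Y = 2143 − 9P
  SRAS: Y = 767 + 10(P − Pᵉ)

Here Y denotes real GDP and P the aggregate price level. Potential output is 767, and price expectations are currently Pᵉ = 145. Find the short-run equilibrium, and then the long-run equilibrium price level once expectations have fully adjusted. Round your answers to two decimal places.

Short run: with Pᵉ = 145, SRAS is Y = 10P − 683. Setting AD = SRAS gives 2826 = 19P, so P = 148.74 and Y = 2143 − 9P = 804.37.
Output 804.37 is above potential 767, so over time expected prices rise and SRAS shifts left until Y returns to 767.
Long run: Y = 767 on the AD curve gives 767 = 2143 − 9P, so P = 152.89.

Short run: P = 148.74, Y = 804.37. Long run: P = 152.89.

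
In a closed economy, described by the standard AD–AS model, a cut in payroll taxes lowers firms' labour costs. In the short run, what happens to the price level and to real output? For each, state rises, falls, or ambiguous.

Price level: falls; output: rises

This is a favourable supply shock: SRAS shifts right.
Moving along the downward-sloping AD curve, P falls and Y rises.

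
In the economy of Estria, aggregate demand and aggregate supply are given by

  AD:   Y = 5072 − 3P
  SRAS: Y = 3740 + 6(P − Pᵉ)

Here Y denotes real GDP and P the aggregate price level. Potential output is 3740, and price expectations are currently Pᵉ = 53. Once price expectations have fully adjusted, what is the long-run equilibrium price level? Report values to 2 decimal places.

Long-run P = 444.00

Short run: with Pᵉ = 53, SRAS is Y = 3422 + 6P. Setting AD = SRAS gives 1650 = 9P, so P = 183.33 and Y = 5072 − 3P = 4522.00.
Output 4522.00 is above potential 3740, so over time expected prices rise and SRAS shifts left until Y returns to 3740.
Long run: Y = 3740 on the AD curve gives 3740 = 5072 − 3P, so P = 444.00.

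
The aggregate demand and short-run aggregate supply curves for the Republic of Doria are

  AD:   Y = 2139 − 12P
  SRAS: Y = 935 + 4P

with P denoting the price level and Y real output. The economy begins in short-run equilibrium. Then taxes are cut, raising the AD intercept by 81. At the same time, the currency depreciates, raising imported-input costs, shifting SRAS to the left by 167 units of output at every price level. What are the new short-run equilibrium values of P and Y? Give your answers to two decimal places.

After both shocks: AD is Y = 2220 − 12P and SRAS is Y = 768 + 4P.
Setting them equal: 1452 = 16P, so P = 90.75.
Substituting into AD, Y = 1131.00.

P = 90.75, Y = 1131.00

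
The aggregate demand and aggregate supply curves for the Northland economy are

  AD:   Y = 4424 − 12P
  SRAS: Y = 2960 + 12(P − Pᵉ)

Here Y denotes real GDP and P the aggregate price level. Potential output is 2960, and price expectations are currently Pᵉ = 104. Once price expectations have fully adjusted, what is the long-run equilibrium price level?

Long-run P = 122

Short run: with Pᵉ = 104, SRAS is Y = 1712 + 12P. Setting AD = SRAS gives 2712 = 24P, so P = 113 and Y = 4424 − 12·113 = 3068.
Output 3068 is above potential 2960, so over time expected prices rise and SRAS shifts left until Y returns to 2960.
Long run: Y = 2960 on the AD curve gives 2960 = 4424 − 12P, so P = 122.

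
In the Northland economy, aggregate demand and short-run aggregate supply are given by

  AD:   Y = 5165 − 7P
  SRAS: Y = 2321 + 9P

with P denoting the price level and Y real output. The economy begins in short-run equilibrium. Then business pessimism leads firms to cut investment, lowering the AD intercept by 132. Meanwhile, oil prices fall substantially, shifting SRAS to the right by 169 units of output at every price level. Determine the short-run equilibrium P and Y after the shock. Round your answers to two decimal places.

P = 158.94, Y = 3920.44

After both shocks: AD is Y = 5033 − 7P and SRAS is Y = 2490 + 9P.
Setting them equal: 2543 = 16P, so P = 158.94.
Substituting into AD, Y = 3920.44.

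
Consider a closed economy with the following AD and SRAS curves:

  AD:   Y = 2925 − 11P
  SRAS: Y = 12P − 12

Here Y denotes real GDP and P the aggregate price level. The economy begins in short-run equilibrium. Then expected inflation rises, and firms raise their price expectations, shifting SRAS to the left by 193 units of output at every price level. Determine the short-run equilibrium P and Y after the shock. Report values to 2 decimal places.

P = 136.09, Y = 1428.04

This is a negative supply shock: SRAS shifts left.
New SRAS: Y = 12P − 205.
Set AD = SRAS: 2925 − 11P = 12P − 205, so 3130 = 23P and P = 136.09.
Substituting into AD, Y = 1428.04.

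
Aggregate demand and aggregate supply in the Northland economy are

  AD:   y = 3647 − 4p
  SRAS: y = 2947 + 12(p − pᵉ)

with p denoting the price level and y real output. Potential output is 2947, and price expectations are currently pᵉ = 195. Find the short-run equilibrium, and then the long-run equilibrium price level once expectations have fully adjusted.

Short run: p = 190, y = 2887. Long run: p = 175.

Short run: with pᵉ = 195, SRAS is y = 607 + 12p. Setting AD = SRAS gives 3040 = 16p, so p = 190 and y = 3647 − 4·190 = 2887.
Output 2887 is below potential 2947, so over time expected prices fall and SRAS shifts right until y returns to 2947.
Long run: y = 2947 on the AD curve gives 2947 = 3647 − 4p, so p = 175.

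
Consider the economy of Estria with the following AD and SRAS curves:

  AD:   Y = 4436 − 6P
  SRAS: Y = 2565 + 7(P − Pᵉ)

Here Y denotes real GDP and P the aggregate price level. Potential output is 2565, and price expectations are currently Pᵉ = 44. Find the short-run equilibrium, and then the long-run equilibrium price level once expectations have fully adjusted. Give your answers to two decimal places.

Short run: P = 167.62, Y = 3430.31. Long run: P = 311.83.

Short run: with Pᵉ = 44, SRAS is Y = 2257 + 7P. Setting AD = SRAS gives 2179 = 13P, so P = 167.62 and Y = 4436 − 6P = 3430.31.
Output 3430.31 is above potential 2565, so over time expected prices rise and SRAS shifts left until Y returns to 2565.
Long run: Y = 2565 on the AD curve gives 2565 = 4436 − 6P, so P = 311.83.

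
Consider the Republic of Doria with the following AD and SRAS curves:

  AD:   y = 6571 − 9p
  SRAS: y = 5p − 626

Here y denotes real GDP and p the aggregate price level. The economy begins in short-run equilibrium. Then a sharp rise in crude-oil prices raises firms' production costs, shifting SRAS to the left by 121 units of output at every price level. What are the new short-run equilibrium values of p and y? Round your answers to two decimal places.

p = 522.71, y = 1866.57

This is a negative supply shock: SRAS shifts left.
New SRAS: y = 5p − 747.
Set AD = SRAS: 6571 − 9p = 5p − 747, so 7318 = 14p and p = 522.71.
Substituting into AD, y = 1866.57.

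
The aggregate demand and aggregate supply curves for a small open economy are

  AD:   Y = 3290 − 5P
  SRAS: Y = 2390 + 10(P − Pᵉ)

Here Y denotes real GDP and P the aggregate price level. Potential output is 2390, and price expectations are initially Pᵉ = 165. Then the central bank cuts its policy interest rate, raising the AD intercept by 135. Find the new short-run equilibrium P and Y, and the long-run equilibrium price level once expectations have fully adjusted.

AD shifts right: new AD is Y = 3425 − 5P. With Pᵉ = 165, SRAS is Y = 740 + 10P.
Short run: 3425 − 5P = 740 + 10P gives 2685 = 15P, so P = 179 and Y = 3425 − 5·179 = 2530.
Y = 2530 is above potential 2390; expectations adjust and SRAS shifts left until Y = 2390.
Long run: on the new AD curve, 2390 = 3425 − 5P gives P = 207.

Short run: P = 179, Y = 2530. Long run: P = 207.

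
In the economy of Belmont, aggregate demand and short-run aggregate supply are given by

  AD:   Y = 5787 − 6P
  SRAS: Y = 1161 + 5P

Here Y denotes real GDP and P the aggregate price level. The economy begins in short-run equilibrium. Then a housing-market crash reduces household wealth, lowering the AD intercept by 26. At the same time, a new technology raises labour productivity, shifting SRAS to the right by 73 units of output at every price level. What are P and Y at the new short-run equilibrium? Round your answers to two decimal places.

After both shocks: AD is Y = 5761 − 6P and SRAS is Y = 1234 + 5P.
Setting them equal: 4527 = 11P, so P = 411.55.
Substituting into AD, Y = 3291.73.

P = 411.55, Y = 3291.73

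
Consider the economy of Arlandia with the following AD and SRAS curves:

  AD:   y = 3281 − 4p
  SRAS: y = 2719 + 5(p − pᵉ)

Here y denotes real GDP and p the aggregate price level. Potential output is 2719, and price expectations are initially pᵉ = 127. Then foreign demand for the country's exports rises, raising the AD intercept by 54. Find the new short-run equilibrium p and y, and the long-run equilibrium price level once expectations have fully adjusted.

AD shifts right: new AD is y = 3335 − 4p. With pᵉ = 127, SRAS is y = 2084 + 5p.
Short run: 3335 − 4p = 2084 + 5p gives 1251 = 9p, so p = 139 and y = 3335 − 4·139 = 2779.
y = 2779 is above potential 2719; expectations adjust and SRAS shifts left until y = 2719.
Long run: on the new AD curve, 2719 = 3335 − 4p gives p = 154.

Short run: p = 139, y = 2779. Long run: p = 154.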